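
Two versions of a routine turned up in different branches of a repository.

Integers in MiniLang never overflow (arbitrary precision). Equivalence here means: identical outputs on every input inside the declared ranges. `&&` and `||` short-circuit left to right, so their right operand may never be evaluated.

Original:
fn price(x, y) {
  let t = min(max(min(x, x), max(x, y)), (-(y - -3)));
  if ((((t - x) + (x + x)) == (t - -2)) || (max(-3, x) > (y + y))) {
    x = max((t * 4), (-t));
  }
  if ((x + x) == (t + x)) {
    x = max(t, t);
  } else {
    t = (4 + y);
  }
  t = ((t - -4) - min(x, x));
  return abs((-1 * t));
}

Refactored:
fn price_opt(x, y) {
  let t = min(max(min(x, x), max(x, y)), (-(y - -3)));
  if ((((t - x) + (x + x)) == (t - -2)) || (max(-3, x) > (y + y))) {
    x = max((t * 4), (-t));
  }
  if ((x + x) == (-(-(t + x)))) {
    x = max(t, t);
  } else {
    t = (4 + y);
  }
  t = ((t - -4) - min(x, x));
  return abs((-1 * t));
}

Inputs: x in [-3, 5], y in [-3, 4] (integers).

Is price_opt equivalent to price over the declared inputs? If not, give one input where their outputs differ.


Although same computation, different form, 72/72 inputs agree.
verdict: equivalent


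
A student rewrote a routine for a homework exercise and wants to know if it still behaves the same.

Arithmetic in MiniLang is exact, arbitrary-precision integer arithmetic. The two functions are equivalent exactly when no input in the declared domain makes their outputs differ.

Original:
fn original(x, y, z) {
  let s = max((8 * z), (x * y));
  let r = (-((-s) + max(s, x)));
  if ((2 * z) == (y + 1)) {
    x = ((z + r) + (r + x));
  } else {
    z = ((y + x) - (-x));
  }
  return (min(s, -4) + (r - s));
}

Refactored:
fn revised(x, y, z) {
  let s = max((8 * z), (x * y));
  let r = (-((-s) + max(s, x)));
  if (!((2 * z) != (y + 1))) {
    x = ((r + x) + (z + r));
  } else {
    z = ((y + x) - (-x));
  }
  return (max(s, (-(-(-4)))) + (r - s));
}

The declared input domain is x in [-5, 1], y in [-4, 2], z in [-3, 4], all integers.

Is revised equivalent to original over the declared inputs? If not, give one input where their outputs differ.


The rewrite breaks on x=-5, y=-4, z=-3, where the results are -24 and 0.
original: s becomes 20; next r becomes 0; next ((2 * z) == (y + 1)) evaluates to false; next z becomes -14; next final value -24
revised: s becomes 20; next r becomes 0; next (!((2 * z) != (y + 1))) evaluates to false; next z becomes -14; next final value 0
verdict: not equivalent; witness: x=-5, y=-4, z=-3


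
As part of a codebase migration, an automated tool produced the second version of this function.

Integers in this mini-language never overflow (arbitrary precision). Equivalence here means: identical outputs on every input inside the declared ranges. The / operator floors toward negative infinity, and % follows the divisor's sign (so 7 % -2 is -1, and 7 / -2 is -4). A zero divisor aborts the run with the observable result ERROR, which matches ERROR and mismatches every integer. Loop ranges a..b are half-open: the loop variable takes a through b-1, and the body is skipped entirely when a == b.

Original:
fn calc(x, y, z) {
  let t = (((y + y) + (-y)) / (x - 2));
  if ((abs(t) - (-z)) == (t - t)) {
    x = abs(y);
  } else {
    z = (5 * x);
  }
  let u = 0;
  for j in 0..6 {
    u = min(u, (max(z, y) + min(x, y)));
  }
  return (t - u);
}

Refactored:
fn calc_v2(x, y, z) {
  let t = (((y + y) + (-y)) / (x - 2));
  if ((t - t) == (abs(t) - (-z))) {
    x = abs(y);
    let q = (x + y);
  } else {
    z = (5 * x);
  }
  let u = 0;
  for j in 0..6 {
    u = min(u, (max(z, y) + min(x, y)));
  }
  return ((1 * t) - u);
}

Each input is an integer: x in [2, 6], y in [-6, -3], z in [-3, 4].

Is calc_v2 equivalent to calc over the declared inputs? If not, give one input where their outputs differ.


Reading the diff, among the changes: local variable names differ; arithmetic usage differs; statement counts differ; constant usage differs.
One worked example (x=3, y=-3, z=1) — calc: t=-3, then ((abs(t) - (-z)) == (t - t)) is false, then z=15, then u=0, then (j=0), then u=0, then (j=1), then u=0, then (j=2), then u=0, then (j=3), then u=0, then (j=4), then u=0, then (j=5), then u=0, then returns -3; calc_v2: t=-3, then ((t - t) == (abs(t) - (-z))) is false, then z=15, then u=0, then (j=0), then u=0, then (j=1), then u=0, then (j=2), then u=0, then (j=3), then u=0, then (j=4), then u=0, then (j=5), then u=0, then returns -3; agreement on -3.
Every one of the 160 inputs gives matching results.
verdict: equivalent


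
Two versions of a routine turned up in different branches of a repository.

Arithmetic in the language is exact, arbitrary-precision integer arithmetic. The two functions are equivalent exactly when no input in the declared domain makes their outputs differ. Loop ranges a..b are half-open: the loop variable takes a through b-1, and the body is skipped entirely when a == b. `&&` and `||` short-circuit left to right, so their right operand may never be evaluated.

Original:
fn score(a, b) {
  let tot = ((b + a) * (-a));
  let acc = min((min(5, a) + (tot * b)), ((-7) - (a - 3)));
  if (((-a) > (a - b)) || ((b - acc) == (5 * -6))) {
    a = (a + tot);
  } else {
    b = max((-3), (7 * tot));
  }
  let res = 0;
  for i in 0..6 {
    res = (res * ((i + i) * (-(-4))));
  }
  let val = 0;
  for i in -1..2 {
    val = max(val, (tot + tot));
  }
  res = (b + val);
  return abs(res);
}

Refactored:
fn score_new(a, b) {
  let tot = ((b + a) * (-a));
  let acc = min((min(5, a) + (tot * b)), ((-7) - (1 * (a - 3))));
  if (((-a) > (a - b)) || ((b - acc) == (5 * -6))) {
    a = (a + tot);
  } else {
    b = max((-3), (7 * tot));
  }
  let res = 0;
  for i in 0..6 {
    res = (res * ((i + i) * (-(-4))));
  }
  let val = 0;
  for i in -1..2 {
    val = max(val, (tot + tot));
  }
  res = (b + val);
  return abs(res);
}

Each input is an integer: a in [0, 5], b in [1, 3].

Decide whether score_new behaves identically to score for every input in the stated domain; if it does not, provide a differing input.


Although arithmetic usage differs, constant usage differs, 18/18 inputs agree.
verdict: equivalent


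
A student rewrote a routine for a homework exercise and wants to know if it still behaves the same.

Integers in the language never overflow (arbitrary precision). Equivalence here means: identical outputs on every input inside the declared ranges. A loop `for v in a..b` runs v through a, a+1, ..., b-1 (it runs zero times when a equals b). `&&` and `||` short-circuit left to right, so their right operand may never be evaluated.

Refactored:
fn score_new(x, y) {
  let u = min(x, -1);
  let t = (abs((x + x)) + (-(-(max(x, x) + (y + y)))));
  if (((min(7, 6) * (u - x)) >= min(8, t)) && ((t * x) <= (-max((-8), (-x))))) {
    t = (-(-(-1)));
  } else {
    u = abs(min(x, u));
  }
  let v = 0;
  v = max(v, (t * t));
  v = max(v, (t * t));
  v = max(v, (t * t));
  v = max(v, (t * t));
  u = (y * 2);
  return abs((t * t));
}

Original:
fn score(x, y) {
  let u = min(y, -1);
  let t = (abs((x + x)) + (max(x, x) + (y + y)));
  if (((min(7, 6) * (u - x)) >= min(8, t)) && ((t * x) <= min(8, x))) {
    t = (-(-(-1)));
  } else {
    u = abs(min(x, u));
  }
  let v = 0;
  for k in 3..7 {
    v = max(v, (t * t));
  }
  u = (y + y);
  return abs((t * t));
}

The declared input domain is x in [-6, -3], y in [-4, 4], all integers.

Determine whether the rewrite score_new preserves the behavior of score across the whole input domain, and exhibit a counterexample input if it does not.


The rewrite breaks on x=-6, y=-2, where the results are 1 and 4.
score: u=-2, then t=2, then (((min(7, 6) * (u - x)) >= min(8, t)) && ((t * x) <= min(8, x))) is true, then t=-1, then v=0, then (k=3), then v=1, then (k=4), then v=1, then (k=5), then v=1, then (k=6), then v=1, then u=-4, then returns 1
score_new: u=-6, then t=2, then (((min(7, 6) * (u - x)) >= min(8, t)) && ((t * x) <= (-max((-8), (-x))))) is false, then u=6, then v=0, then v=4, then v=4, then v=4, then v=4, then u=-4, then returns 4
verdict: not equivalent; witness: x=-6, y=-2


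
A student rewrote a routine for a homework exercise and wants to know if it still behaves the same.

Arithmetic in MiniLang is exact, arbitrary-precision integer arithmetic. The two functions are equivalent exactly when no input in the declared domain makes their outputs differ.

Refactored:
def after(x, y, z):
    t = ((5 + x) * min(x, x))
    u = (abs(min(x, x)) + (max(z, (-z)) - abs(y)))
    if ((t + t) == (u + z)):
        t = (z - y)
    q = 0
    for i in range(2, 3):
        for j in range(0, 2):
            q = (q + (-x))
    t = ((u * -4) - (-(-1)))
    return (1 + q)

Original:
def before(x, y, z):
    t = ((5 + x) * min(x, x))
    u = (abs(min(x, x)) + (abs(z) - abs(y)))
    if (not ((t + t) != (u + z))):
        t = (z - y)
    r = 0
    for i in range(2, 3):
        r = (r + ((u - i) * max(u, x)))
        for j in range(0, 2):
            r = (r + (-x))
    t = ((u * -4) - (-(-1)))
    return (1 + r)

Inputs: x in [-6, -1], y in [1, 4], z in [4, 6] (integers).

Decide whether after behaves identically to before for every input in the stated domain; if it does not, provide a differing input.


Try x=-6, y=1, z=4.
before: t becomes 6; next u becomes 9; next (not ((t + t) != (u + z))) evaluates to false; next r becomes 0; next at i=2:; next r becomes 63; next at j=0:; next r becomes 69; next at j=1:; next r becomes 75; next t becomes -37; next final value 76
after: t becomes 6; next u becomes 9; next ((t + t) == (u + z)) evaluates to false; next q becomes 0; next at i=2:; next at j=0:; next q becomes 6; next at j=1:; next q becomes 12; next t becomes -37; next final value 13
76 != 13, so the rewrite changes behavior.
verdict: not equivalent; witness: x=-6, y=1, z=4


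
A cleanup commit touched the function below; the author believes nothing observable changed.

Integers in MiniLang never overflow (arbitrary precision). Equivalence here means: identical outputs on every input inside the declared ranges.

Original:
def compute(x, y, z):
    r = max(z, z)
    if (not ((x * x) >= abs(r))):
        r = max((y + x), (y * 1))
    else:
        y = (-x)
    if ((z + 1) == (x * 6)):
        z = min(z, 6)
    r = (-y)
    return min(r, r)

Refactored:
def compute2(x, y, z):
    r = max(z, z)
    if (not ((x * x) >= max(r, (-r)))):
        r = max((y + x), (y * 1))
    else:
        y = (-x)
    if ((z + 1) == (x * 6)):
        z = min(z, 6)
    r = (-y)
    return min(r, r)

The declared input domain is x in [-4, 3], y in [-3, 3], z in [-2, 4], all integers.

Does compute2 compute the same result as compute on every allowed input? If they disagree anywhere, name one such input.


The two are interchangeable: min/max/abs usage differs, and every declared input agrees.
Tracing x=-2, y=1, z=2: compute: r=2, then (not ((x * x) >= abs(r))) is false, then y=2, then ((z + 1) == (x * 6)) is false, then r=-2, then returns -2 | compute2: r=2, then (not ((x * x) >= max(r, (-r)))) is false, then y=2, then ((z + 1) == (x * 6)) is false, then r=-2, then returns -2 — matching result -2.
Checked all 392 inputs in the declared domain: the outputs agree on every one.
verdict: equivalent


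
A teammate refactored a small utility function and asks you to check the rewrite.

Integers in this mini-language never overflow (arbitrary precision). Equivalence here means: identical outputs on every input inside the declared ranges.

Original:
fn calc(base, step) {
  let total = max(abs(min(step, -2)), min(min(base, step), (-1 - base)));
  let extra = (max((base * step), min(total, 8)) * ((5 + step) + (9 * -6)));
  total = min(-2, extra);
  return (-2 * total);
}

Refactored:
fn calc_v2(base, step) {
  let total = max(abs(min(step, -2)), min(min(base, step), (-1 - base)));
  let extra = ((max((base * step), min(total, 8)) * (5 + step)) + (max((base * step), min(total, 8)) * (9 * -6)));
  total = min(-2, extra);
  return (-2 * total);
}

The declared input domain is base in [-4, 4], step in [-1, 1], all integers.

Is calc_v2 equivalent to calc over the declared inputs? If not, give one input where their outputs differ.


Equivalent — the differences include constant usage differs; and arithmetic usage differs; and min/max/abs usage differs, yet no declared input distinguishes the two.
Spot check at base=1, step=1 — calc: total = 2; extra = -96; total = -96; return 192. calc_v2: total = 2; extra = -96; total = -96; return 192. Both give 192.
An exhaustive pass over the 27 declared inputs shows identical outputs.
verdict: equivalent


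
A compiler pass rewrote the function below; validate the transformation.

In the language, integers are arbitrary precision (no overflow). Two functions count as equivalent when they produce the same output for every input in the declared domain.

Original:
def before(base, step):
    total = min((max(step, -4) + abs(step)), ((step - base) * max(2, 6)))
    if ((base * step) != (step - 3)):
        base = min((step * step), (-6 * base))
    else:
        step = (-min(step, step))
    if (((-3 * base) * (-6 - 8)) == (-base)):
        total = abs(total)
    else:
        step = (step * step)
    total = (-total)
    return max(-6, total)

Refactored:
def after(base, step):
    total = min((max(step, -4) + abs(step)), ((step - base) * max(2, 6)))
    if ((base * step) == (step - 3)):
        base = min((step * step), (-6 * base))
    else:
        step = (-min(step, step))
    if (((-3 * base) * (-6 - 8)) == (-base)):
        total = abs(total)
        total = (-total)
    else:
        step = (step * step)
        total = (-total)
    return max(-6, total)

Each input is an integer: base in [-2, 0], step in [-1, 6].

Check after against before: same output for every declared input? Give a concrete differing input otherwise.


The one real change (`((base * step) != (step - 3))` became `((base * step) == (step - 3))`) has no effect anywhere in the declared ranges.
Tracing base=-2, step=-1: before: total := 0 | ((base * step) != (step - 3)): true | base := 1 | (((-3 * base) * (-6 - 8)) == (-base)): false | step := 1 | total := 0 | result 0 | after: total := 0 | ((base * step) == (step - 3)): false | step := 1 | (((-3 * base) * (-6 - 8)) == (-base)): false | step := 1 | total := 0 | result 0 — matching result 0.
Every one of the 24 inputs gives matching results.
verdict: equivalent


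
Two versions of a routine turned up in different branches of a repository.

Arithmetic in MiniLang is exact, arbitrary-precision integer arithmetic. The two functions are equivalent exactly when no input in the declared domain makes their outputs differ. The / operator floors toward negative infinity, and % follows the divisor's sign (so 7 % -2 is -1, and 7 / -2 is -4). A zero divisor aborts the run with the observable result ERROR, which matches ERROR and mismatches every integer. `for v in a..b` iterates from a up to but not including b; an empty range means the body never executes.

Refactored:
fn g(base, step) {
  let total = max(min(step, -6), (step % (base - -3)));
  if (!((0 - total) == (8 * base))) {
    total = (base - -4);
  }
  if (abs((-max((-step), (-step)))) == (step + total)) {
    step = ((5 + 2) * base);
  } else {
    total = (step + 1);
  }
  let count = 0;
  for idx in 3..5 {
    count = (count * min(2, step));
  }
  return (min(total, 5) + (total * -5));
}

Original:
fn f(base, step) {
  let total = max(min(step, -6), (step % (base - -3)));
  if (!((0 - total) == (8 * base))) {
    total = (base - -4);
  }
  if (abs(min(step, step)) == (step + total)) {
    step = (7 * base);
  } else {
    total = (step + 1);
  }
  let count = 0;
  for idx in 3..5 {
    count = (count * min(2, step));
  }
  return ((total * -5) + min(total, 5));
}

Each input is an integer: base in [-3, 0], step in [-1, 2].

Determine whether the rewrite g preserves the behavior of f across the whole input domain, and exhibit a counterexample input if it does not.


Comparing the listings, the differences include: constant usage differs, and min/max/abs usage differs, and arithmetic usage differs.
As a probe, take base=0, step=2: f runs total=2, then (!((0 - total) == (8 * base))) is true, then total=4, then (abs(min(step, step)) == (step + total)) is false, then total=3, then count=0, then (idx=3), then count=0, then (idx=4), then count=0, then returns -12; g runs total=2, then (!((0 - total) == (8 * base))) is true, then total=4, then (abs((-max((-step), (-step)))) == (step + total)) is false, then total=3, then count=0, then (idx=3), then count=0, then (idx=4), then count=0, then returns -12; both end at -12.
Across all 16 domain points the two functions coincide.
verdict: equivalent


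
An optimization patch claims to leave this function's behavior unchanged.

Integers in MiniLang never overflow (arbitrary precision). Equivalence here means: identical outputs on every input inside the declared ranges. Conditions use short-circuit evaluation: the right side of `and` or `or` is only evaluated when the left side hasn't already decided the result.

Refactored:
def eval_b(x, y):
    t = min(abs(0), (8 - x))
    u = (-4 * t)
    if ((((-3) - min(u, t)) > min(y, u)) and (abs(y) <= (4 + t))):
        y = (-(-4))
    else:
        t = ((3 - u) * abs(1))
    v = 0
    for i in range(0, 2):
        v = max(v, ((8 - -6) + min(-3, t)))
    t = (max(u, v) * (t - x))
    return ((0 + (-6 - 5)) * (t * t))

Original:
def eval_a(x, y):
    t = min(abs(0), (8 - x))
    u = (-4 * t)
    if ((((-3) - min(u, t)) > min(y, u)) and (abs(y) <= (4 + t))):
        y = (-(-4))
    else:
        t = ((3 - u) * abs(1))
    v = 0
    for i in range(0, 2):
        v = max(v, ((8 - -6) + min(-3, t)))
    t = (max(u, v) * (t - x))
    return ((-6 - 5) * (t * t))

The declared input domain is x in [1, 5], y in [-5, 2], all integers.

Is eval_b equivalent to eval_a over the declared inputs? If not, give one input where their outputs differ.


Reading the diff, among the changes: constant usage differs, plus arithmetic usage differs.
Spot check at x=1, y=-5 — eval_a: t=0, then u=0, then ((((-3) - min(u, t)) > min(y, u)) and (abs(y) <= (4 + t))) is false, then t=3, then v=0, then (i=0), then v=11, then (i=1), then v=11, then t=22, then returns -5324. eval_b: t=0, then u=0, then ((((-3) - min(u, t)) > min(y, u)) and (abs(y) <= (4 + t))) is false, then t=3, then v=0, then (i=0), then v=11, then (i=1), then v=11, then t=22, then returns -5324. Both give -5324.
Every one of the 40 inputs gives matching results.
verdict: equivalent


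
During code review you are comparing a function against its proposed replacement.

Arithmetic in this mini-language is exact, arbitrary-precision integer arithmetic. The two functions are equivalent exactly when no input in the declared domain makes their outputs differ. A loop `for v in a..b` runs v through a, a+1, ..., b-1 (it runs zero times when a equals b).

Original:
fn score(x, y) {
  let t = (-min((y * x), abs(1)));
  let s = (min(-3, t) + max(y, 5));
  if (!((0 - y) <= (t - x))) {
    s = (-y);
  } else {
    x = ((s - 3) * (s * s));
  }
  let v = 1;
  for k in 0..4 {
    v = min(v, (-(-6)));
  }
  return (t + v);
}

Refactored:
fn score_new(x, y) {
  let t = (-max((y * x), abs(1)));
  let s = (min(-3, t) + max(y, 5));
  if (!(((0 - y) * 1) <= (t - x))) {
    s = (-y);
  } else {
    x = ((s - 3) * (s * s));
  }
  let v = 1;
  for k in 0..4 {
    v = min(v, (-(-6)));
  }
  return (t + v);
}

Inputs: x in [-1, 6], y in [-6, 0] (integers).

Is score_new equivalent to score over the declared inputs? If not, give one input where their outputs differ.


Not equivalent: x=-1, y=-6 separates them (0 vs -5).
score: t becomes -1; next s becomes 2; next (!((0 - y) <= (t - x))) evaluates to true; next s becomes 6; next v becomes 1; next at k=0:; next v becomes 1; next at k=1:; next v becomes 1; next at k=2:; next v becomes 1; next at k=3:; next v becomes 1; next final value 0
score_new: t becomes -6; next s becomes -1; next (!(((0 - y) * 1) <= (t - x))) evaluates to true; next s becomes 6; next v becomes 1; next at k=0:; next v becomes 1; next at k=1:; next v becomes 1; next at k=2:; next v becomes 1; next at k=3:; next v becomes 1; next final value -5
verdict: not equivalent; witness: x=-1, y=-6


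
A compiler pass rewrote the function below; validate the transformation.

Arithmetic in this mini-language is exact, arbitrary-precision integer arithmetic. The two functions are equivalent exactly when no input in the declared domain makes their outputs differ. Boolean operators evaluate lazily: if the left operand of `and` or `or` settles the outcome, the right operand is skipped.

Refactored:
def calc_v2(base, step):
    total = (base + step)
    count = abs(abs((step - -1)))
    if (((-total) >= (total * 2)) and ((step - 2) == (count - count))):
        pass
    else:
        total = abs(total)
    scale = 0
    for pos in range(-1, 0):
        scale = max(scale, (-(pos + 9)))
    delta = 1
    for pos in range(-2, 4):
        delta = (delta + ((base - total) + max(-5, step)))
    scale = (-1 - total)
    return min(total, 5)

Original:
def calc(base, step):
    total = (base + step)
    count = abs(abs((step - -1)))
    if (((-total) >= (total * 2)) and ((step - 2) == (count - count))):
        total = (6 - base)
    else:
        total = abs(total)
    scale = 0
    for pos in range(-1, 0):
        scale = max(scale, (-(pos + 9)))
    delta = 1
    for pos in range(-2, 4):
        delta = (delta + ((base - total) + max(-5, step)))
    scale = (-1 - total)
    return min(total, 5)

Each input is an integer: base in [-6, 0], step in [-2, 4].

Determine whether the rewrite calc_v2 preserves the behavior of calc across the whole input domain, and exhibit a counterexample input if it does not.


These are not equivalent — on base=-6, step=2 the outputs split (5 vs -4).
calc: total=-4, then count=3, then (((-total) >= (total * 2)) and ((step - 2) == (count - count))) is true, then total=12, then scale=0, then (pos=-1), then scale=0, then delta=1, then (pos=-2), then delta=-15, then (pos=-1), then delta=-31, then (pos=0), then delta=-47, then (pos=1), then delta=-63, then (pos=2), then delta=-79, then (pos=3), then delta=-95, then scale=-13, then returns 5
calc_v2: total=-4, then count=3, then (((-total) >= (total * 2)) and ((step - 2) == (count - count))) is true, then scale=0, then (pos=-1), then scale=0, then delta=1, then (pos=-2), then delta=1, then (pos=-1), then delta=1, then (pos=0), then delta=1, then (pos=1), then delta=1, then (pos=2), then delta=1, then (pos=3), then delta=1, then scale=3, then returns -4
verdict: not equivalent; witness: base=-6, step=2


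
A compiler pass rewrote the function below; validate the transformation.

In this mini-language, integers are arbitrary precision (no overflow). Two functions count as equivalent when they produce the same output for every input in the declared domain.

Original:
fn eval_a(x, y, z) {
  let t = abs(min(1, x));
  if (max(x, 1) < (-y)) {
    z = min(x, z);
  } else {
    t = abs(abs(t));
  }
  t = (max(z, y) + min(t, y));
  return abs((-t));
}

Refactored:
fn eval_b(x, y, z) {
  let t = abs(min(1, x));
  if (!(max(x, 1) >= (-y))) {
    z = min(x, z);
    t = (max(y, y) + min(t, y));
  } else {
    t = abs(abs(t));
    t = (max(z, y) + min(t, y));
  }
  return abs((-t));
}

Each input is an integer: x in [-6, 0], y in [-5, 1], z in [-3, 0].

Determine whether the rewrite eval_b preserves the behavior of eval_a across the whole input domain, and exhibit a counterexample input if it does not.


Consider the input x=-4, y=-5, z=-3.
eval_a: t becomes 4; next (max(x, 1) < (-y)) evaluates to true; next z becomes -4; next t becomes -9; next final value 9
eval_b: t becomes 4; next (!(max(x, 1) >= (-y))) evaluates to true; next z becomes -4; next t becomes -10; next final value 10
9 and 10 differ, so these are not the same function on this domain.
verdict: not equivalent; witness: x=-4, y=-5, z=-3


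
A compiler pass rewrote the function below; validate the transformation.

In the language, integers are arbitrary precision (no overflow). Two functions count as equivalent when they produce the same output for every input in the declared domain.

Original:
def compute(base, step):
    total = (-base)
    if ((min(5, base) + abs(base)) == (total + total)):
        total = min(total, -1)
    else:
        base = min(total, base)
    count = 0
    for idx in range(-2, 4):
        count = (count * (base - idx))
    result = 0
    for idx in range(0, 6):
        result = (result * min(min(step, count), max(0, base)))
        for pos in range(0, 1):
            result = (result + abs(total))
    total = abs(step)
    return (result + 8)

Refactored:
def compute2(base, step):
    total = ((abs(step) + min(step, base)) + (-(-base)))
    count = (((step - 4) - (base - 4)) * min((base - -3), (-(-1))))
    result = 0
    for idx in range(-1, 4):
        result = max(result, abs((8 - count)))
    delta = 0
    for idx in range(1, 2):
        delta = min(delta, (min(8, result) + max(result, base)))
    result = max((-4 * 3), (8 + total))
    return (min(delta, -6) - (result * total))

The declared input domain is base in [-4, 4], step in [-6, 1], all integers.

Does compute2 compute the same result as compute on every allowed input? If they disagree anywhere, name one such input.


base=-4, step=-6 yields -26652 from compute but 10 from compute2.
verdict: not equivalent; witness: base=-4, step=-6


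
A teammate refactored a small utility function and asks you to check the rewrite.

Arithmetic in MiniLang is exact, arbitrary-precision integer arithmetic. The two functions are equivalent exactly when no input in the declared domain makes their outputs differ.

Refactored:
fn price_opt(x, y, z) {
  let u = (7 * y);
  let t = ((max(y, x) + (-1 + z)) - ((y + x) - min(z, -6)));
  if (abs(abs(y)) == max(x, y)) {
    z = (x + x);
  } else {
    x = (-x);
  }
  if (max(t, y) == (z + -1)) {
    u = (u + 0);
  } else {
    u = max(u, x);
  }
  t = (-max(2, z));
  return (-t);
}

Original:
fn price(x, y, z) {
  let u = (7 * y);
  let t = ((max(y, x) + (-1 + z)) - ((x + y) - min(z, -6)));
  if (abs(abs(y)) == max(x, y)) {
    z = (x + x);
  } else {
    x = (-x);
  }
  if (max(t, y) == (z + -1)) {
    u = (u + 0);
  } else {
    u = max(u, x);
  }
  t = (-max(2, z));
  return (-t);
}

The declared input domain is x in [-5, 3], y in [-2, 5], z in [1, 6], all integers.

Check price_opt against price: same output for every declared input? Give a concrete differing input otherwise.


Although same computation, different form, 432/432 inputs agree.
verdict: equivalent


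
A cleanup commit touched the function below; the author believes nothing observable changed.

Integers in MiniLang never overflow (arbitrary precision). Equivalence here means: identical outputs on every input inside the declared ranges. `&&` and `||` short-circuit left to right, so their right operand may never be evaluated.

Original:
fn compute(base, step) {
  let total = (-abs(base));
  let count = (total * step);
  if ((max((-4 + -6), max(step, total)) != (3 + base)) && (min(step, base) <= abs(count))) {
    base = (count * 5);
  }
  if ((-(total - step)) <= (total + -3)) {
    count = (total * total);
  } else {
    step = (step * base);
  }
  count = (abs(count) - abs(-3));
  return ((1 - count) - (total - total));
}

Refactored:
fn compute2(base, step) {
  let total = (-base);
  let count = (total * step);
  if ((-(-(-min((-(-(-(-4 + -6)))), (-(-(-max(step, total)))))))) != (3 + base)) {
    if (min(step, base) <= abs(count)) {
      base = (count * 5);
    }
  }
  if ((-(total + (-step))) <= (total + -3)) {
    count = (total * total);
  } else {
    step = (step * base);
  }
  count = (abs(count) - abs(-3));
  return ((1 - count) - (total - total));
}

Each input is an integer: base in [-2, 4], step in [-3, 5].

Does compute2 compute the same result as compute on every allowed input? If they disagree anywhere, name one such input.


Input base=-2, step=-3: -2 from compute versus 0 from compute2.
verdict: not equivalent; witness: base=-2, step=-3


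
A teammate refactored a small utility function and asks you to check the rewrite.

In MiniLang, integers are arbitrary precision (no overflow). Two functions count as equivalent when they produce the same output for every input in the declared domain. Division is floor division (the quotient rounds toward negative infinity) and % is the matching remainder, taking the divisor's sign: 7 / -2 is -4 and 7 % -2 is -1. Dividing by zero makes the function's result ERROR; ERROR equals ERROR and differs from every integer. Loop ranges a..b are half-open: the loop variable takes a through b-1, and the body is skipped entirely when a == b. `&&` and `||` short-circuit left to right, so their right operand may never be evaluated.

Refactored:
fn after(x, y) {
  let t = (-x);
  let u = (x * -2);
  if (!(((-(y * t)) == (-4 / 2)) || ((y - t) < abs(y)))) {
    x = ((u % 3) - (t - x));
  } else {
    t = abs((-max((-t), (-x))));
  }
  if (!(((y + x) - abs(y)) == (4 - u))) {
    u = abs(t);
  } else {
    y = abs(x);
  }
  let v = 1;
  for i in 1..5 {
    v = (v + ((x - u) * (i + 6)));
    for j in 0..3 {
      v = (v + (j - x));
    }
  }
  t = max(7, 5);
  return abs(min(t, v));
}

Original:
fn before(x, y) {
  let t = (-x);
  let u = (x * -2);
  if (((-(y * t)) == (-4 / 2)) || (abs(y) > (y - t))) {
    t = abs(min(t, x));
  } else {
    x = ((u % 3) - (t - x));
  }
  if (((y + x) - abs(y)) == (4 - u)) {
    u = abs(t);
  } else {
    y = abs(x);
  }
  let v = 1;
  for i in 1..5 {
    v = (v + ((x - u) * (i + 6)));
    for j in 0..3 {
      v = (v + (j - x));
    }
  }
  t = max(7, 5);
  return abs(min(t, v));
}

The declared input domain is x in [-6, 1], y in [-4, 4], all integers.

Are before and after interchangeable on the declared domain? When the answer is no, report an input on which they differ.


Run the pair on x=-6, y=-4.
before: t=6, then u=12, then (((-(y * t)) == (-4 / 2)) || (abs(y) > (y - t))) is true, then t=6, then (((y + x) - abs(y)) == (4 - u)) is false, then y=6, then v=1, then (i=1), then v=-125, then (j=0), then v=-119, then (j=1), then v=-112, then (j=2), then v=-104, then (i=2), then v=-248, then (j=0), then v=-242, then (j=1), then v=-235, then (j=2), then v=-227, then (i=3), then v=-389, then (j=0), then v=-383, then (j=1), then v=-376, then (j=2), then v=-368, then (i=4), then v=-548, then (j=0), then v=-542, then (j=1), then v=-535, then (j=2), then v=-527, then t=7, then returns 527
after: t=6, then u=12, then (!(((-(y * t)) == (-4 / 2)) || ((y - t) < abs(y)))) is false, then t=6, then (!(((y + x) - abs(y)) == (4 - u))) is true, then u=6, then v=1, then (i=1), then v=-83, then (j=0), then v=-77, then (j=1), then v=-70, then (j=2), then v=-62, then (i=2), then v=-158, then (j=0), then v=-152, then (j=1), then v=-145, then (j=2), then v=-137, then (i=3), then v=-245, then (j=0), then v=-239, then (j=1), then v=-232, then (j=2), then v=-224, then (i=4), then v=-344, then (j=0), then v=-338, then (j=1), then v=-331, then (j=2), then v=-323, then t=7, then returns 323
527 vs 323 — the two versions disagree here.
verdict: not equivalent; witness: x=-6, y=-4


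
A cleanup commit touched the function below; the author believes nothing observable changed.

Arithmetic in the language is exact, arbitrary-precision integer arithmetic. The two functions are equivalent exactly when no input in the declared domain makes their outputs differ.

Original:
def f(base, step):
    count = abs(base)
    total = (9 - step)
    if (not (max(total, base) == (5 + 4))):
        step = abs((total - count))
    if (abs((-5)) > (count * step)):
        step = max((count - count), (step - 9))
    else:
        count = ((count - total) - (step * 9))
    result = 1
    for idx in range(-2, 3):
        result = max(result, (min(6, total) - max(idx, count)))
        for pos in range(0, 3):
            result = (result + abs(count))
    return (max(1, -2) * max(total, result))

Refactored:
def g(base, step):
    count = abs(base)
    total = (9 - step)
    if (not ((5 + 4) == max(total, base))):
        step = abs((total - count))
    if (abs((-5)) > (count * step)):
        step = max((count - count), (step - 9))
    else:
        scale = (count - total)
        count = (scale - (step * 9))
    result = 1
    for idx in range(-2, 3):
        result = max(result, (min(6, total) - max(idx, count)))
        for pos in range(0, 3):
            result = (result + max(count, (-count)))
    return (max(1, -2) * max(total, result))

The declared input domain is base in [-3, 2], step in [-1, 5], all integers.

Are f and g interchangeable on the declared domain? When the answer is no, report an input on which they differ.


Behavior is preserved: although local variable names differ; also statement counts differ; also min/max/abs usage differs, the outputs never diverge.
Tracing base=-1, step=0: f: count=1, then total=9, then (not (max(total, base) == (5 + 4))) is false, then (abs((-5)) > (count * step)) is true, then step=0, then result=1, then (idx=-2), then result=5, then (pos=0), then result=6, then (pos=1), then result=7, then (pos=2), then result=8, then (idx=-1), then result=8, then (pos=0), then result=9, then (pos=1), then result=10, then (pos=2), then result=11, then (idx=0), then result=11, then (pos=0), then result=12, then (pos=1), then result=13, then (pos=2), then result=14, then (idx=1), then result=14, then (pos=0), then result=15, then (pos=1), then result=16, then (pos=2), then result=17, then (idx=2), then result=17, then (pos=0), then result=18, then (pos=1), then result=19, then (pos=2), then result=20, then returns 20 | g: count=1, then total=9, then (not ((5 + 4) == max(total, base))) is false, then (abs((-5)) > (count * step)) is true, then step=0, then result=1, then (idx=-2), then result=5, then (pos=0), then result=6, then (pos=1), then result=7, then (pos=2), then result=8, then (idx=-1), then result=8, then (pos=0), then result=9, then (pos=1), then result=10, then (pos=2), then result=11, then (idx=0), then result=11, then (pos=0), then result=12, then (pos=1), then result=13, then (pos=2), then result=14, then (idx=1), then result=14, then (pos=0), then result=15, then (pos=1), then result=16, then (pos=2), then result=17, then (idx=2), then result=17, then (pos=0), then result=18, then (pos=1), then result=19, then (pos=2), then result=20, then returns 20 — matching result 20.
Every one of the 42 inputs gives matching results.
verdict: equivalent


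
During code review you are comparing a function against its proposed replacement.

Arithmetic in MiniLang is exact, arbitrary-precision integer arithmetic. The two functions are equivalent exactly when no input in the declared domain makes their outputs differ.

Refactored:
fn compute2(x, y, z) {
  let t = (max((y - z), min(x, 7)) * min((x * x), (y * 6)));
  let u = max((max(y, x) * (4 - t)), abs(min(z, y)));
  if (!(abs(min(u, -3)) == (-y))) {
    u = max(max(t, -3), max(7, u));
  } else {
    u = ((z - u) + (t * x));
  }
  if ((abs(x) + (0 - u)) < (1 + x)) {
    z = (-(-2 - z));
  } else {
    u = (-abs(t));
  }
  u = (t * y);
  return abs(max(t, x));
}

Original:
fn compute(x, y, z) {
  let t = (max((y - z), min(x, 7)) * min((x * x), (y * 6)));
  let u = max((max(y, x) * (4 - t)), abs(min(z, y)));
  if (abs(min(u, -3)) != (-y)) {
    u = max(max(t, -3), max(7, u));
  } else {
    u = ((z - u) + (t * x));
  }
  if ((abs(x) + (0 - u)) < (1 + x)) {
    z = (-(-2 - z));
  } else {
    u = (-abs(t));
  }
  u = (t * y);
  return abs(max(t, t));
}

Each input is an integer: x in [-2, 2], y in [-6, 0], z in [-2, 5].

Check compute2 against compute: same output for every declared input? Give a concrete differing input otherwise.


Evaluate both at x=-2, y=-1, z=-2.
compute: t = -6; u = 2; (abs(min(u, -3)) != (-y)) -> true; u = 7; ((abs(x) + (0 - u)) < (1 + x)) -> true; z = 0; u = 6; return 6
compute2: t = -6; u = 2; (!(abs(min(u, -3)) == (-y))) -> true; u = 7; ((abs(x) + (0 - u)) < (1 + x)) -> true; z = 0; u = 6; return 2
6 != 2, so the rewrite changes behavior.
verdict: not equivalent; witness: x=-2, y=-1, z=-2


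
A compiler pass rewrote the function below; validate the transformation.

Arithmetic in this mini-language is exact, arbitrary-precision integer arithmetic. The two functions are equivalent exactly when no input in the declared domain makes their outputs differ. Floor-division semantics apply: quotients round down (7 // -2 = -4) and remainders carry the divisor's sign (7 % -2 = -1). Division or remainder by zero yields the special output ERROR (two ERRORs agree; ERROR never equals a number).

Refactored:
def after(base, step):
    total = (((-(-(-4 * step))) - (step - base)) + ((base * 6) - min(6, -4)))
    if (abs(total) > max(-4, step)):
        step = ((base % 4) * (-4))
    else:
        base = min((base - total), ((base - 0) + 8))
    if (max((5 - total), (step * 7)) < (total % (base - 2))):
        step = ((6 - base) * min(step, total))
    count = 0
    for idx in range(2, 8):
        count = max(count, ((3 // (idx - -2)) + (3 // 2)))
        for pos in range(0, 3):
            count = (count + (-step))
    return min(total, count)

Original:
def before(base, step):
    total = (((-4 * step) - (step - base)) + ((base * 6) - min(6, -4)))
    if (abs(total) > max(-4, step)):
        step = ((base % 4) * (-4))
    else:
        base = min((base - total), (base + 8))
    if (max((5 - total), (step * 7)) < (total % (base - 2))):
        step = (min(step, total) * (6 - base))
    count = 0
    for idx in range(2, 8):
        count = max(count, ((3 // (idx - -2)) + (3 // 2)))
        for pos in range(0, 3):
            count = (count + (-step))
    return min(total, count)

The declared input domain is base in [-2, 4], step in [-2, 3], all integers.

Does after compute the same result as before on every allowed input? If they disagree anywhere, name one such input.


The two versions differ — the changes include arithmetic usage differs; also constant usage differs.
One worked example (base=0, step=2) — before: total = -6; (abs(total) > max(-4, step)) -> true; step = 0; (max((5 - total), (step * 7)) < (total % (base - 2))) -> false; count = 0; [idx=2]; count = 1; [pos=0]; count = 1; [pos=1]; count = 1; [pos=2]; count = 1; [idx=3]; count = 1; [pos=0]; count = 1; [pos=1]; count = 1; [pos=2]; count = 1; [idx=4]; count = 1; [pos=0]; count = 1; [pos=1]; count = 1; [pos=2]; count = 1; [idx=5]; count = 1; [pos=0]; count = 1; [pos=1]; count = 1; [pos=2]; count = 1; [idx=6]; count = 1; [pos=0]; count = 1; [pos=1]; count = 1; [pos=2]; count = 1; [idx=7]; count = 1; [pos=0]; count = 1; [pos=1]; count = 1; [pos=2]; count = 1; return -6; after: total = -6; (abs(total) > max(-4, step)) -> true; step = 0; (max((5 - total), (step * 7)) < (total % (base - 2))) -> false; count = 0; [idx=2]; count = 1; [pos=0]; count = 1; [pos=1]; count = 1; [pos=2]; count = 1; [idx=3]; count = 1; [pos=0]; count = 1; [pos=1]; count = 1; [pos=2]; count = 1; [idx=4]; count = 1; [pos=0]; count = 1; [pos=1]; count = 1; [pos=2]; count = 1; [idx=5]; count = 1; [pos=0]; count = 1; [pos=1]; count = 1; [pos=2]; count = 1; [idx=6]; count = 1; [pos=0]; count = 1; [pos=1]; count = 1; [pos=2]; count = 1; [idx=7]; count = 1; [pos=0]; count = 1; [pos=1]; count = 1; [pos=2]; count = 1; return -6; agreement on -6.
Checked all 42 inputs in the declared domain: the outputs agree on every one.
verdict: equivalent


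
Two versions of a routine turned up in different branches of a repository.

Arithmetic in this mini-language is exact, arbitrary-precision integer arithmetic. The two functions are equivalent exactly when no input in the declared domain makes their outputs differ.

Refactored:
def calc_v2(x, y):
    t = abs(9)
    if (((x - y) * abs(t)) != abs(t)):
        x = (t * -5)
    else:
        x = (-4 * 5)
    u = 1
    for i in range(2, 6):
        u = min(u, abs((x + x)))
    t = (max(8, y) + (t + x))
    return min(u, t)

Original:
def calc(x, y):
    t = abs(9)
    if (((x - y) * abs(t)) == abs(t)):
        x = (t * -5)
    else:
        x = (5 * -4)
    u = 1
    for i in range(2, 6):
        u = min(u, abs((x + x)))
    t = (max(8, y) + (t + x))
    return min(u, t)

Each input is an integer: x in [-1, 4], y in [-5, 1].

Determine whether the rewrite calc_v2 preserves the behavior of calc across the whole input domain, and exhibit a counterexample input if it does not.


Evaluate both at x=-1, y=-5.
calc: t = 9; (((x - y) * abs(t)) == abs(t)) -> false; x = -20; u = 1; [i=2]; u = 1; [i=3]; u = 1; [i=4]; u = 1; [i=5]; u = 1; t = -3; return -3
calc_v2: t = 9; (((x - y) * abs(t)) != abs(t)) -> true; x = -45; u = 1; [i=2]; u = 1; [i=3]; u = 1; [i=4]; u = 1; [i=5]; u = 1; t = -28; return -28
-3 and -28 differ, so these are not the same function on this domain.
verdict: not equivalent; witness: x=-1, y=-5
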